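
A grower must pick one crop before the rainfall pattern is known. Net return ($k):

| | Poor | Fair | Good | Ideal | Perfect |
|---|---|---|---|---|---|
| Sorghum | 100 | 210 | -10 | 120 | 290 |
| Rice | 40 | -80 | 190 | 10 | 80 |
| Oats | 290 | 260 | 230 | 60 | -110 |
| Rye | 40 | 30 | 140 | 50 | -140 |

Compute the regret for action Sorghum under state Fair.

Best payoff under Fair is 260.
Regret = 260 − 210 = 50.

50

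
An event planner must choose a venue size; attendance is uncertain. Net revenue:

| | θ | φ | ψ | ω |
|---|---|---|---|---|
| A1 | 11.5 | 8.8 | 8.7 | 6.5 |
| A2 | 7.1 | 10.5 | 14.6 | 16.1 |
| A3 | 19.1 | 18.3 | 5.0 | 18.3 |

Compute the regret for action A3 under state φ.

0.0

Best payoff under φ is 18.3.
Regret = 18.3 − 18.3 = 0.0.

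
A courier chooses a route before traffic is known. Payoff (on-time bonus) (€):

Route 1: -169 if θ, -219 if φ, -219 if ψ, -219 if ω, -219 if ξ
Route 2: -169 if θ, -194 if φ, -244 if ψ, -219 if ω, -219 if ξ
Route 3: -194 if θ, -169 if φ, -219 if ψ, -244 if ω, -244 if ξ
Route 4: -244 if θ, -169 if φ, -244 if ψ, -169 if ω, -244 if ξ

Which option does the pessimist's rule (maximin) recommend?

Route 1

Row minima: Route 1=-219, Route 2=-244, Route 3=-244, Route 4=-244
Best worst-case = -219 → Route 1.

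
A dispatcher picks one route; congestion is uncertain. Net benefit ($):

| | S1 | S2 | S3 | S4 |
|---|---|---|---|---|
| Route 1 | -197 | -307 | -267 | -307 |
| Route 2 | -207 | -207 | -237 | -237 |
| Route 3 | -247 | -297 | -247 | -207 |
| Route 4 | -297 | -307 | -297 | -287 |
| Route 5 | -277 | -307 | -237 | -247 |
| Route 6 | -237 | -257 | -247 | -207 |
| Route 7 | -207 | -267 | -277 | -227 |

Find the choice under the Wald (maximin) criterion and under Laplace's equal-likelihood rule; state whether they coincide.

Row minima: Route 1=-307, Route 2=-237, Route 3=-297, Route 4=-307, Route 5=-307, Route 6=-257, Route 7=-277
Best worst-case = -237 → Route 2.
Row averages: Route 1=-269.5, Route 2=-222, Route 3=-249.5, Route 4=-297, Route 5=-267, Route 6=-237, Route 7=-244.5
Highest average = -222 → Route 2.

maximin → Route 2; laplace → Route 2 (agree)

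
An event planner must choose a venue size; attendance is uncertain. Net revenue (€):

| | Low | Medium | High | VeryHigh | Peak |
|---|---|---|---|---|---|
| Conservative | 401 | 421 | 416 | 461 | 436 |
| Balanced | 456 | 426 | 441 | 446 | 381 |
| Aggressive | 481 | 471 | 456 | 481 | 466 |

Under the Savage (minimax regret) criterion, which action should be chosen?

Column bests: Low=481, Medium=471, High=456, VeryHigh=481, Peak=466.
Conservative regrets: 80, 50, 40, 20, 30 → max 80
Balanced regrets: 25, 45, 15, 35, 85 → max 85
Aggressive regrets: 0, 0, 0, 0, 0 → max 0
Smallest max regret = 0 → Aggressive.

Aggressive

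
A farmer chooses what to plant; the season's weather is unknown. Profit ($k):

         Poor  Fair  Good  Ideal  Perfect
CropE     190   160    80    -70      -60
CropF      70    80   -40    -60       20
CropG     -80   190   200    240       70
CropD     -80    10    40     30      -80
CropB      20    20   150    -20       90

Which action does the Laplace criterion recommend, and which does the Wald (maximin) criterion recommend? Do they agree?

laplace → CropG; maximin → CropB (disagree)

Row averages: CropE=60, CropF=14, CropG=124, CropD=-16, CropB=52
Highest average = 124 → CropG.
Row minima: CropE=-70, CropF=-60, CropG=-80, CropD=-80, CropB=-20
Best worst-case = -20 → CropB.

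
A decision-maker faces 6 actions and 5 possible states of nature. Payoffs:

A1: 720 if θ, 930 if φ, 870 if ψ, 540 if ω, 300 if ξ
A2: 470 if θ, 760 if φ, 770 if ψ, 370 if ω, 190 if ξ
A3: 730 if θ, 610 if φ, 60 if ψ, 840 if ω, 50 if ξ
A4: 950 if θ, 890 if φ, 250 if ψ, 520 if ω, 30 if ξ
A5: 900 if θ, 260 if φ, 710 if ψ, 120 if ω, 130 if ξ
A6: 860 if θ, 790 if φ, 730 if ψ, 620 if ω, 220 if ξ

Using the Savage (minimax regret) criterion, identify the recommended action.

Column bests: θ=950, φ=930, ψ=870, ω=840, ξ=300.
A1 regrets: 230, 0, 0, 300, 0 → max 300
A2 regrets: 480, 170, 100, 470, 110 → max 480
A3 regrets: 220, 320, 810, 0, 250 → max 810
A4 regrets: 0, 40, 620, 320, 270 → max 620
A5 regrets: 50, 670, 160, 720, 170 → max 720
A6 regrets: 90, 140, 140, 220, 80 → max 220
Smallest max regret = 220 → A6.

A6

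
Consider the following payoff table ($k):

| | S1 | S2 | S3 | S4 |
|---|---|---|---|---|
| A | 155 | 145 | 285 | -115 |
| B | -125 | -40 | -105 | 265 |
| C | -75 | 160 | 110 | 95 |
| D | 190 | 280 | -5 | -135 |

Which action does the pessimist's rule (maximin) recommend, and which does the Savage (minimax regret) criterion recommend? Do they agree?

maximin → C; minimax regret → C (agree)

Row minima: A=-115, B=-125, C=-75, D=-135
Best worst-case = -75 → C.
Column bests: S1=190, S2=280, S3=285, S4=265.
A regrets: 35, 135, 0, 380 → max 380
B regrets: 315, 320, 390, 0 → max 390
C regrets: 265, 120, 175, 170 → max 265
D regrets: 0, 0, 290, 400 → max 400
Smallest max regret = 265 → C.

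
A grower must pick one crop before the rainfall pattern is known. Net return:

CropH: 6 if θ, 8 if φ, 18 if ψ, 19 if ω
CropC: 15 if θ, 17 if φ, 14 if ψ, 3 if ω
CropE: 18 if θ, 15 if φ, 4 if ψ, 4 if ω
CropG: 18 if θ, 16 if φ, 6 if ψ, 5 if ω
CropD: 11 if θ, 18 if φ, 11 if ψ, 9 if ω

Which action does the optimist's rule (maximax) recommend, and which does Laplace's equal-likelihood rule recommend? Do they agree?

Row maxima: CropH=19, CropC=17, CropE=18, CropG=18, CropD=18
Best best-case = 19 → CropH.
Row averages: CropH=12.75, CropC=12.25, CropE=10.25, CropG=11.25, CropD=12.25
Highest average = 12.75 → CropH.

maximax → CropH; laplace → CropH (agree)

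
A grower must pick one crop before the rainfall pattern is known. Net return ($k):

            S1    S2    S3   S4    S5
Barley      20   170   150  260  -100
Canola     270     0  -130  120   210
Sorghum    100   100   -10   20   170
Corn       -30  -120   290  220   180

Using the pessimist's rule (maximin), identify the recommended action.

Sorghum

Row minima: Barley=-100, Canola=-130, Sorghum=-10, Corn=-120
Best worst-case = -10 → Sorghum.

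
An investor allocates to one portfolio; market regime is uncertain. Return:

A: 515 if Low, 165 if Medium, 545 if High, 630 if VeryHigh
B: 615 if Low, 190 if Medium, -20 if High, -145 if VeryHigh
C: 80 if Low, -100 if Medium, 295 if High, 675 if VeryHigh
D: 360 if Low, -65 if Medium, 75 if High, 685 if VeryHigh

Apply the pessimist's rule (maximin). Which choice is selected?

Row minima: A=165, B=-145, C=-100, D=-65
Best worst-case = 165 → A.

A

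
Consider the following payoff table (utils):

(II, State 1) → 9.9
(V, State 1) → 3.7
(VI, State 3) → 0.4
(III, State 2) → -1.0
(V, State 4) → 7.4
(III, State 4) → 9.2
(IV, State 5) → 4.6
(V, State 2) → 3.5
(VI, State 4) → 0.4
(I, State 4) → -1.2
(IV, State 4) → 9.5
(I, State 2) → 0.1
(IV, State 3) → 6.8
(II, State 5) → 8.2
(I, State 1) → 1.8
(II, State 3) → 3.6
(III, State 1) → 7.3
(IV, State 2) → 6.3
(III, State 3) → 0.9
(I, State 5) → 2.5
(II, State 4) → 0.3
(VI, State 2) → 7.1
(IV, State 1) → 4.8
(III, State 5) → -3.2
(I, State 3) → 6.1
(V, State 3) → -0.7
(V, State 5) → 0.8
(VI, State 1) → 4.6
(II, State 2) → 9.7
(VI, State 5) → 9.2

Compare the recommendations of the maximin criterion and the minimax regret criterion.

Row minima: I=-1.2, II=0.3, III=-3.2, IV=4.6, V=-0.7, VI=0.4
Best worst-case = 4.6 → IV.
Column bests: State 1=9.9, State 2=9.7, State 3=6.8, State 4=9.5, State 5=9.2.
I regrets: 8.1, 9.6, 0.7, 10.7, 6.7 → max 10.7
II regrets: 0.0, 0.0, 3.2, 9.2, 1.0 → max 9.2
III regrets: 2.6, 10.7, 5.9, 0.3, 12.4 → max 12.4
IV regrets: 5.1, 3.4, 0.0, 0.0, 4.6 → max 5.1
V regrets: 6.2, 6.2, 7.5, 2.1, 8.4 → max 8.4
VI regrets: 5.3, 2.6, 6.4, 9.1, 0.0 → max 9.1
Smallest max regret = 5.1 → IV.

maximin → IV; minimax regret → IV (agree)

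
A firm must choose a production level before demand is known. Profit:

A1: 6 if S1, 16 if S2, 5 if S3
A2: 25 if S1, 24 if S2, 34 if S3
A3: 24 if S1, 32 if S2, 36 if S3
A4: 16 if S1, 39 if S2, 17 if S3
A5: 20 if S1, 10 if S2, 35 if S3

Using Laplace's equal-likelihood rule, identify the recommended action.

A3

Row averages: A1=9, A2=83/3, A3=92/3, A4=24, A5=65/3
Highest average = 92/3 → A3.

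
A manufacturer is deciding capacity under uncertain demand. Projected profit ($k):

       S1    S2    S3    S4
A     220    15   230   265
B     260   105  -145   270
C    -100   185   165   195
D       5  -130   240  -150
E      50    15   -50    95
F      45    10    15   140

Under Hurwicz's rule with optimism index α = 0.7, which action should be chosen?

A: 0.7·265 + 0.3·15 = 190
B: 0.7·270 + 0.3·(-145) = 145.5
C: 0.7·195 + 0.3·(-100) = 106.5
D: 0.7·240 + 0.3·(-150) = 123
E: 0.7·95 + 0.3·(-50) = 51.5
F: 0.7·140 + 0.3·10 = 101
Highest Hurwicz score = 190 → A.

A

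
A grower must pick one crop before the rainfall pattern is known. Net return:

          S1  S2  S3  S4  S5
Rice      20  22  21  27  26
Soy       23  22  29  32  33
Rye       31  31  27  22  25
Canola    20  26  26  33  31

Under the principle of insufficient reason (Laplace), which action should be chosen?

Soy

Row averages: Rice=23.2, Soy=27.8, Rye=27.2, Canola=27.2
Highest average = 27.8 → Soy.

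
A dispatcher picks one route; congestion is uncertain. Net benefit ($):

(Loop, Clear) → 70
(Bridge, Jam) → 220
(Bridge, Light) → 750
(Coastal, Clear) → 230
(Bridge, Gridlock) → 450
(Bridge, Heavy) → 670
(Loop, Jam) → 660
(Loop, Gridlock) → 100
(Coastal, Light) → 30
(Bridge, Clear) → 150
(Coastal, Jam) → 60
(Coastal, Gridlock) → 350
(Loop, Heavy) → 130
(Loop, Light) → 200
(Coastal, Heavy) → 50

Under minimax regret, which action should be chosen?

Column bests: Clear=230, Light=750, Heavy=670, Jam=660, Gridlock=450.
Coastal regrets: 0, 720, 620, 600, 100 → max 720
Loop regrets: 160, 550, 540, 0, 350 → max 550
Bridge regrets: 80, 0, 0, 440, 0 → max 440
Smallest max regret = 440 → Bridge.

Bridge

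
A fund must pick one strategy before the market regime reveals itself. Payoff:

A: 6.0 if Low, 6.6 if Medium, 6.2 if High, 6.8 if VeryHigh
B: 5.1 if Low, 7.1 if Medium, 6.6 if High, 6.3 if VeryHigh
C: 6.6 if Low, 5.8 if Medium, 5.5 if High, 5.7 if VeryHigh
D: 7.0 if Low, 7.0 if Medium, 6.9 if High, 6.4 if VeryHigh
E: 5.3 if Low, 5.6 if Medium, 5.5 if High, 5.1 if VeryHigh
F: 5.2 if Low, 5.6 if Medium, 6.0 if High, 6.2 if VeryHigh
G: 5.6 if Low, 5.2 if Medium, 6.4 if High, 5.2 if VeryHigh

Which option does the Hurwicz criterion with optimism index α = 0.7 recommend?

D

A: 0.7·6.8 + 0.3·6.0 = 6.56
B: 0.7·7.1 + 0.3·5.1 = 6.5
C: 0.7·6.6 + 0.3·5.5 = 6.27
D: 0.7·7.0 + 0.3·6.4 = 6.82
E: 0.7·5.6 + 0.3·5.1 = 5.45
F: 0.7·6.2 + 0.3·5.2 = 5.9
G: 0.7·6.4 + 0.3·5.2 = 6.04
Highest Hurwicz score = 6.82 → D.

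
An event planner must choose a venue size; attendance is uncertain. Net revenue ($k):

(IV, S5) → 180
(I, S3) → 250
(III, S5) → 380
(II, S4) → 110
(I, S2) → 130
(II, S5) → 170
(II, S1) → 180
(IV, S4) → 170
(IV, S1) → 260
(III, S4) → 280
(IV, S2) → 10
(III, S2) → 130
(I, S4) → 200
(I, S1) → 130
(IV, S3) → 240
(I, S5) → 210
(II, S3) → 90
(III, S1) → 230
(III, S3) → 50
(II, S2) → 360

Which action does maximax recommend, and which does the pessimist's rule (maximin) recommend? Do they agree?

maximax → III; maximin → I (disagree)

Row maxima: I=250, II=360, III=380, IV=260
Best best-case = 380 → III.
Row minima: I=130, II=90, III=50, IV=10
Best worst-case = 130 → I.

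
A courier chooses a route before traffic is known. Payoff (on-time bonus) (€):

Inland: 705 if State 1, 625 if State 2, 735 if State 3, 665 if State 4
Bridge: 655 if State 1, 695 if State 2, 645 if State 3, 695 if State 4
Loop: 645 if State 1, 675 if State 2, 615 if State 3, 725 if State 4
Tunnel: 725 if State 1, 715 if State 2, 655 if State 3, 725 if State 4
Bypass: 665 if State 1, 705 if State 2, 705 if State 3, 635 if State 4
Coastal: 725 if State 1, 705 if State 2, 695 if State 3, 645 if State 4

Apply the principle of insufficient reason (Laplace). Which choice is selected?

Row averages: Inland=682.5, Bridge=672.5, Loop=665, Tunnel=705, Bypass=677.5, Coastal=692.5
Highest average = 705 → Tunnel.

Tunnel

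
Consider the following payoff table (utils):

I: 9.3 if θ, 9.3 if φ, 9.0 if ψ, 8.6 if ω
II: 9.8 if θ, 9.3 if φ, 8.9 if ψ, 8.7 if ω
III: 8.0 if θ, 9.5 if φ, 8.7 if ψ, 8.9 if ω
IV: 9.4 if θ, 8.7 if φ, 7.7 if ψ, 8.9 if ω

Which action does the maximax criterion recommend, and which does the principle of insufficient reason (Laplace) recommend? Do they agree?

maximax → II; laplace → II (agree)

Row maxima: I=9.3, II=9.8, III=9.5, IV=9.4
Best best-case = 9.8 → II.
Row averages: I=9.05, II=9.175, III=8.775, IV=8.675
Highest average = 9.175 → II.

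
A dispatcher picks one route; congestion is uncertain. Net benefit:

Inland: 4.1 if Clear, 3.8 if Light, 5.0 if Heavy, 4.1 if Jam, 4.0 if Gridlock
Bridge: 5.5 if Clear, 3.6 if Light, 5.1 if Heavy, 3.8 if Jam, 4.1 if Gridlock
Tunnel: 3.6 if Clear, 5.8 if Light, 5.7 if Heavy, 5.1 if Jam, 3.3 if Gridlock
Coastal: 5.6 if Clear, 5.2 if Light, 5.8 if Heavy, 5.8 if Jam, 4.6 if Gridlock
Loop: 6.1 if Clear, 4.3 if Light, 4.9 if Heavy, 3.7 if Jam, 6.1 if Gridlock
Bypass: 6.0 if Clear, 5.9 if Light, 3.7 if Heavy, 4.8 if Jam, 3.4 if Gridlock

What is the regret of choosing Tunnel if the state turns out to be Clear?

2.5

Best payoff under Clear is 6.1.
Regret = 6.1 − 3.6 = 2.5.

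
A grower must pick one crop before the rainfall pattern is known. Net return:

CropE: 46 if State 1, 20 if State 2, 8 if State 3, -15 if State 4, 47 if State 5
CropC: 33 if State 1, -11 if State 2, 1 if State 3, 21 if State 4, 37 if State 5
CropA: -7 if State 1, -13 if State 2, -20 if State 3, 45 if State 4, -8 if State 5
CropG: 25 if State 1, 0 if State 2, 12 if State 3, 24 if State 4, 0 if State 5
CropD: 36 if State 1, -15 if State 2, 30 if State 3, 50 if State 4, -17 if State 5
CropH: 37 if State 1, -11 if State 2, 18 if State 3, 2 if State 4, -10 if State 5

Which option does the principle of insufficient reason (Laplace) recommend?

CropE

Row averages: CropE=21.2, CropC=16.2, CropA=-0.6, CropG=12.2, CropD=16.8, CropH=7.2
Highest average = 21.2 → CropE.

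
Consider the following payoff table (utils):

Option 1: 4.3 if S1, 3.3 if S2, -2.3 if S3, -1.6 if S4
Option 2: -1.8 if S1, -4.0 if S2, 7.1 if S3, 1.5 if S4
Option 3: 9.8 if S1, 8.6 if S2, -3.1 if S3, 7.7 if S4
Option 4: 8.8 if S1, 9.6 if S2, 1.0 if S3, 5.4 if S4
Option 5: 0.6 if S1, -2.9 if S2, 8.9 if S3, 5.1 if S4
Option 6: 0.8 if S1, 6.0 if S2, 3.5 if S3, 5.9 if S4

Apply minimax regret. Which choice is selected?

Column bests: S1=9.8, S2=9.6, S3=8.9, S4=7.7.
Option 1 regrets: 5.5, 6.3, 11.2, 9.3 → max 11.2
Option 2 regrets: 11.6, 13.6, 1.8, 6.2 → max 13.6
Option 3 regrets: 0.0, 1.0, 12.0, 0.0 → max 12.0
Option 4 regrets: 1.0, 0.0, 7.9, 2.3 → max 7.9
Option 5 regrets: 9.2, 12.5, 0.0, 2.6 → max 12.5
Option 6 regrets: 9.0, 3.6, 5.4, 1.8 → max 9.0
Smallest max regret = 7.9 → Option 4.

Option 4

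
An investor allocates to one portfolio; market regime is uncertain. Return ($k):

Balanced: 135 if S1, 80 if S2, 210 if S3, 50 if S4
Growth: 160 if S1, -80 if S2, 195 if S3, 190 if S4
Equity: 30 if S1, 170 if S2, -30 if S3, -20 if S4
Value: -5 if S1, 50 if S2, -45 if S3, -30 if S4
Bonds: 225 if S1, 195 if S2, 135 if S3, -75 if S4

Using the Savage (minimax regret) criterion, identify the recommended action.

Balanced

Column bests: S1=225, S2=195, S3=210, S4=190.
Balanced regrets: 90, 115, 0, 140 → max 140
Growth regrets: 65, 275, 15, 0 → max 275
Equity regrets: 195, 25, 240, 210 → max 240
Value regrets: 230, 145, 255, 220 → max 255
Bonds regrets: 0, 0, 75, 265 → max 265
Smallest max regret = 140 → Balanced.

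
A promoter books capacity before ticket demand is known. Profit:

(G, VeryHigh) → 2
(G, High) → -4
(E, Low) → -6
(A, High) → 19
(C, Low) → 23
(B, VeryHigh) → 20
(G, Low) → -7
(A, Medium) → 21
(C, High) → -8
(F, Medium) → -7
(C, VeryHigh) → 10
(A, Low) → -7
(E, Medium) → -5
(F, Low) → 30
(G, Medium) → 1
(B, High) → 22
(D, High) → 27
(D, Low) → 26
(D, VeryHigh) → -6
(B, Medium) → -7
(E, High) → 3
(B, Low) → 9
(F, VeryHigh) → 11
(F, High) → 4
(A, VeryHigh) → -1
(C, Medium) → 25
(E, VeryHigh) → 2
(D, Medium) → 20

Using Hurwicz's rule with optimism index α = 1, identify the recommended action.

A: 1·21 + 0·(-7) = 21
B: 1·22 + 0·(-7) = 22
C: 1·25 + 0·(-8) = 25
D: 1·27 + 0·(-6) = 27
E: 1·3 + 0·(-6) = 3
F: 1·30 + 0·(-7) = 30
G: 1·2 + 0·(-7) = 2
Highest Hurwicz score = 30 → F.

F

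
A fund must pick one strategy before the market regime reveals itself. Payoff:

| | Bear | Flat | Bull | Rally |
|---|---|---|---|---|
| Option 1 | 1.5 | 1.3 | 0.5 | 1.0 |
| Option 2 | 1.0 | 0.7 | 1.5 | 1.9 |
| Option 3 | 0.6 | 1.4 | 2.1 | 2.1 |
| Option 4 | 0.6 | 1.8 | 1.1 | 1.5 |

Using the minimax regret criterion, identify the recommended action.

Option 3

Column bests: Bear=1.5, Flat=1.8, Bull=2.1, Rally=2.1.
Option 1 regrets: 0.0, 0.5, 1.6, 1.1 → max 1.6
Option 2 regrets: 0.5, 1.1, 0.6, 0.2 → max 1.1
Option 3 regrets: 0.9, 0.4, 0.0, 0.0 → max 0.9
Option 4 regrets: 0.9, 0.0, 1.0, 0.6 → max 1.0
Smallest max regret = 0.9 → Option 3.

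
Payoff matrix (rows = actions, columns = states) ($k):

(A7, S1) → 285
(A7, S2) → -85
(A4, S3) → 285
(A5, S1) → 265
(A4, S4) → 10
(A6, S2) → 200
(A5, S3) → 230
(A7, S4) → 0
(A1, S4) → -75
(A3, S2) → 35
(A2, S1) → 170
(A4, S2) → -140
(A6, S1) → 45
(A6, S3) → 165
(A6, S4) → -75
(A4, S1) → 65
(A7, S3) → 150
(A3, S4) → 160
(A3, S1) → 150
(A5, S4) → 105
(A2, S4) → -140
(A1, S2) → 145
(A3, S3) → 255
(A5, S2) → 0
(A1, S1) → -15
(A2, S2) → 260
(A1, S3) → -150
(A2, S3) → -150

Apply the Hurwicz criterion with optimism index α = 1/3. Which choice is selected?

A3

A1: 1/3·145 + 2/3·(-150) = -155/3
A2: 1/3·260 + 2/3·(-150) = -40/3
A3: 1/3·255 + 2/3·35 = 325/3
A4: 1/3·285 + 2/3·(-140) = 5/3
A5: 1/3·265 + 2/3·0 = 265/3
A6: 1/3·200 + 2/3·(-75) = 50/3
A7: 1/3·285 + 2/3·(-85) = 115/3
Highest Hurwicz score = 325/3 → A3.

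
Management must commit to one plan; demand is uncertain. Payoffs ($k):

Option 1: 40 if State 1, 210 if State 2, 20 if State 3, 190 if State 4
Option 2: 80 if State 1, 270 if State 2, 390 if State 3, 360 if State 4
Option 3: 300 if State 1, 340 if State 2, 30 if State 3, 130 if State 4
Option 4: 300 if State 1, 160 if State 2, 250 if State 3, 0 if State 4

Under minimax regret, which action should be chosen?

Option 2

Column bests: State 1=300, State 2=340, State 3=390, State 4=360.
Option 1 regrets: 260, 130, 370, 170 → max 370
Option 2 regrets: 220, 70, 0, 0 → max 220
Option 3 regrets: 0, 0, 360, 230 → max 360
Option 4 regrets: 0, 180, 140, 360 → max 360
Smallest max regret = 220 → Option 2.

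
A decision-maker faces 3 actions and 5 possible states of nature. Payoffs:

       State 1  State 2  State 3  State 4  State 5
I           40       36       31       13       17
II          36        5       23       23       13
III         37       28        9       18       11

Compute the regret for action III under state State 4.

Best payoff under State 4 is 23.
Regret = 23 − 18 = 5.

5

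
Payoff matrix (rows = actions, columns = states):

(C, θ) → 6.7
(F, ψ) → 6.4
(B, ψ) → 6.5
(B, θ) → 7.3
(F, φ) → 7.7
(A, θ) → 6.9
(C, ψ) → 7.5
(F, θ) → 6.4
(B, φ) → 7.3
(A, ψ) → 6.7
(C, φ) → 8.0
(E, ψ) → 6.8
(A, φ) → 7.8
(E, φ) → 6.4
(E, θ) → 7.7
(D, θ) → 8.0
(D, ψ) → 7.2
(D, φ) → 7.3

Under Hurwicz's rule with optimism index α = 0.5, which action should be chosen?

A: 0.5·7.8 + 0.5·6.7 = 7.25
B: 0.5·7.3 + 0.5·6.5 = 6.9
C: 0.5·8.0 + 0.5·6.7 = 7.35
D: 0.5·8.0 + 0.5·7.2 = 7.6
E: 0.5·7.7 + 0.5·6.4 = 7.05
F: 0.5·7.7 + 0.5·6.4 = 7.05
Highest Hurwicz score = 7.6 → D.

D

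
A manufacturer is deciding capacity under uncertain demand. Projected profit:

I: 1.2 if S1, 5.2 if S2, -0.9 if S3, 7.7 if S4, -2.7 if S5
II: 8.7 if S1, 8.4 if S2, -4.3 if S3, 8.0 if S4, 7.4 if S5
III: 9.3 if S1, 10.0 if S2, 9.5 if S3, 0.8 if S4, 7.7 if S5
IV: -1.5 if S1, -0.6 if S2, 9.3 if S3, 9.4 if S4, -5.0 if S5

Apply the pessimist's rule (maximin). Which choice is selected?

Row minima: I=-2.7, II=-4.3, III=0.8, IV=-5.0
Best worst-case = 0.8 → III.

III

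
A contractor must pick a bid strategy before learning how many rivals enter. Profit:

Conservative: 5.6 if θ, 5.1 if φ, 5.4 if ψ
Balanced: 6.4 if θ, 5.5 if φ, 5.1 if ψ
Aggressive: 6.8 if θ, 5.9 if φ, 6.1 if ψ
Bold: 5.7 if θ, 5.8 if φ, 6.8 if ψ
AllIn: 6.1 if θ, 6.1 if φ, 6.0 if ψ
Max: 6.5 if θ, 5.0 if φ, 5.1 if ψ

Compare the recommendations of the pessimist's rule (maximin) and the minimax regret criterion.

Row minima: Conservative=5.1, Balanced=5.1, Aggressive=5.9, Bold=5.7, AllIn=6.0, Max=5.0
Best worst-case = 6.0 → AllIn.
Column bests: θ=6.8, φ=6.1, ψ=6.8.
Conservative regrets: 1.2, 1.0, 1.4 → max 1.4
Balanced regrets: 0.4, 0.6, 1.7 → max 1.7
Aggressive regrets: 0.0, 0.2, 0.7 → max 0.7
Bold regrets: 1.1, 0.3, 0.0 → max 1.1
AllIn regrets: 0.7, 0.0, 0.8 → max 0.8
Max regrets: 0.3, 1.1, 1.7 → max 1.7
Smallest max regret = 0.7 → Aggressive.

maximin → AllIn; minimax regret → Aggressive (disagree)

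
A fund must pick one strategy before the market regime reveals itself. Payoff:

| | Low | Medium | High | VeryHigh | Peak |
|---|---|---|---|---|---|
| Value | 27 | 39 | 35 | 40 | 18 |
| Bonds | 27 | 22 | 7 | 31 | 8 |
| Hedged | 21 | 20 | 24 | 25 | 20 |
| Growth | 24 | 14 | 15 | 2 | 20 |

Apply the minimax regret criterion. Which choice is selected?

Column bests: Low=27, Medium=39, High=35, VeryHigh=40, Peak=20.
Value regrets: 0, 0, 0, 0, 2 → max 2
Bonds regrets: 0, 17, 28, 9, 12 → max 28
Hedged regrets: 6, 19, 11, 15, 0 → max 19
Growth regrets: 3, 25, 20, 38, 0 → max 38
Smallest max regret = 2 → Value.

Value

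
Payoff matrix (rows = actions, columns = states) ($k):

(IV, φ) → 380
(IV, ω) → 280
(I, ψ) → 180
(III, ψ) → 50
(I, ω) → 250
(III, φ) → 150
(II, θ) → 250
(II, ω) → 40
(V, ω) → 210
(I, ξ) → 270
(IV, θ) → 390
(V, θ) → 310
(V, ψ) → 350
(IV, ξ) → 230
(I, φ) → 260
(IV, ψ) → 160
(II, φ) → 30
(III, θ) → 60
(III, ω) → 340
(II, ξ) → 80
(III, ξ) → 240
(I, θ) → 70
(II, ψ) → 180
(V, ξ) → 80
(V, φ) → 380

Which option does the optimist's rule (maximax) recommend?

IV

Row maxima: I=270, II=250, III=340, IV=390, V=380
Best best-case = 390 → IV.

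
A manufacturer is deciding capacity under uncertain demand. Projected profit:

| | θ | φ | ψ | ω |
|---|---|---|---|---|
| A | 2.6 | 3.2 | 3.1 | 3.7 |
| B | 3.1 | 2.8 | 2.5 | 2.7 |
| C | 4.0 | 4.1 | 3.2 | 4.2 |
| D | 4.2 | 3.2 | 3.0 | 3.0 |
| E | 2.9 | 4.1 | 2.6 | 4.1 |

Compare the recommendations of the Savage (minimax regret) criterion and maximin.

Column bests: θ=4.2, φ=4.1, ψ=3.2, ω=4.2.
A regrets: 1.6, 0.9, 0.1, 0.5 → max 1.6
B regrets: 1.1, 1.3, 0.7, 1.5 → max 1.5
C regrets: 0.2, 0.0, 0.0, 0.0 → max 0.2
D regrets: 0.0, 0.9, 0.2, 1.2 → max 1.2
E regrets: 1.3, 0.0, 0.6, 0.1 → max 1.3
Smallest max regret = 0.2 → C.
Row minima: A=2.6, B=2.5, C=3.2, D=3.0, E=2.6
Best worst-case = 3.2 → C.

minimax regret → C; maximin → C (agree)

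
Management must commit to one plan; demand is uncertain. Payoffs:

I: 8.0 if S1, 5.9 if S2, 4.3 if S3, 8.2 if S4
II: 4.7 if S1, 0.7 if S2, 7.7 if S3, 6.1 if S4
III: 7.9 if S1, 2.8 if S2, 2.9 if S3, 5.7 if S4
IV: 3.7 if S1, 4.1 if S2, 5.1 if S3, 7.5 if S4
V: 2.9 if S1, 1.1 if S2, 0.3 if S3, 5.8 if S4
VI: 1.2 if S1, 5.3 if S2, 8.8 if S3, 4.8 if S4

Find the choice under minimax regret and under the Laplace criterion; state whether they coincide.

Column bests: S1=8.0, S2=5.9, S3=8.8, S4=8.2.
I regrets: 0.0, 0.0, 4.5, 0.0 → max 4.5
II regrets: 3.3, 5.2, 1.1, 2.1 → max 5.2
III regrets: 0.1, 3.1, 5.9, 2.5 → max 5.9
IV regrets: 4.3, 1.8, 3.7, 0.7 → max 4.3
V regrets: 5.1, 4.8, 8.5, 2.4 → max 8.5
VI regrets: 6.8, 0.6, 0.0, 3.4 → max 6.8
Smallest max regret = 4.3 → IV.
Row averages: I=6.6, II=4.8, III=4.825, IV=5.1, V=2.525, VI=5.025
Highest average = 6.6 → I.

minimax regret → IV; laplace → I (disagree)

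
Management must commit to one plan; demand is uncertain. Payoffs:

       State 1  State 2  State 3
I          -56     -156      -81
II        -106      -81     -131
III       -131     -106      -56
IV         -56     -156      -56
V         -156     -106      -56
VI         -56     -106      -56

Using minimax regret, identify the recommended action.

Column bests: State 1=-56, State 2=-81, State 3=-56.
I regrets: 0, 75, 25 → max 75
II regrets: 50, 0, 75 → max 75
III regrets: 75, 25, 0 → max 75
IV regrets: 0, 75, 0 → max 75
V regrets: 100, 25, 0 → max 100
VI regrets: 0, 25, 0 → max 25
Smallest max regret = 25 → VI.

VI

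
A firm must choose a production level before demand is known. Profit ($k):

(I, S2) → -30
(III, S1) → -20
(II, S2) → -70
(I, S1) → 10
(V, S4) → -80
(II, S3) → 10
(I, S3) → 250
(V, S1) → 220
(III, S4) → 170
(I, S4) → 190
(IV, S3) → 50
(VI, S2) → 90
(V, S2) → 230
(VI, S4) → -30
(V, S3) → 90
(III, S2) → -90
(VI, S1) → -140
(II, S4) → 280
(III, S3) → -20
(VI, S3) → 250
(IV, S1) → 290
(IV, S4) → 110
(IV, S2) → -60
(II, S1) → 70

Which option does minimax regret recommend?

Column bests: S1=290, S2=230, S3=250, S4=280.
I regrets: 280, 260, 0, 90 → max 280
II regrets: 220, 300, 240, 0 → max 300
III regrets: 310, 320, 270, 110 → max 320
IV regrets: 0, 290, 200, 170 → max 290
V regrets: 70, 0, 160, 360 → max 360
VI regrets: 430, 140, 0, 310 → max 430
Smallest max regret = 280 → I.

I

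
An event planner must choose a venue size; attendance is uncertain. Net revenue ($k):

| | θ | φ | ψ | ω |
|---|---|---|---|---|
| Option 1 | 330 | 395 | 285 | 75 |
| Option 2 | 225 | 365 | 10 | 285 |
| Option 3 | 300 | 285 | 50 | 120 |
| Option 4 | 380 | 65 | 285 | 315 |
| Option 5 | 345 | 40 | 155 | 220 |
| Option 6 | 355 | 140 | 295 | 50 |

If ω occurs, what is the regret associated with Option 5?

Best payoff under ω is 315.
Regret = 315 − 220 = 95.

95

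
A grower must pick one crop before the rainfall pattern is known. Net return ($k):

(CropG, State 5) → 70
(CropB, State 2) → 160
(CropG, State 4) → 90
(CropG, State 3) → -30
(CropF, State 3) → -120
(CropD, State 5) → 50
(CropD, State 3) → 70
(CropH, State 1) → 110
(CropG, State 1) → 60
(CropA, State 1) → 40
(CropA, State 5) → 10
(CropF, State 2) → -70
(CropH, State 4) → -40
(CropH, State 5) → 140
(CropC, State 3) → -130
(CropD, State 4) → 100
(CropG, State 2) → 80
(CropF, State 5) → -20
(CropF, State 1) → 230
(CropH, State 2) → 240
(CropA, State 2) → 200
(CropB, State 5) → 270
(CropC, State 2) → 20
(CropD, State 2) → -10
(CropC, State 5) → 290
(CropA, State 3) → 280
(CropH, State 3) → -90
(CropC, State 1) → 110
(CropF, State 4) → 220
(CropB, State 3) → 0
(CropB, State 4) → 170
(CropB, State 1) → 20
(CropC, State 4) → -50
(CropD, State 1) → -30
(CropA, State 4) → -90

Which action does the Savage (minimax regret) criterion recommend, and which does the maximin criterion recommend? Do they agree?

Column bests: State 1=230, State 2=240, State 3=280, State 4=220, State 5=290.
CropF regrets: 0, 310, 400, 0, 310 → max 400
CropC regrets: 120, 220, 410, 270, 0 → max 410
CropG regrets: 170, 160, 310, 130, 220 → max 310
CropB regrets: 210, 80, 280, 50, 20 → max 280
CropH regrets: 120, 0, 370, 260, 150 → max 370
CropD regrets: 260, 250, 210, 120, 240 → max 260
CropA regrets: 190, 40, 0, 310, 280 → max 310
Smallest max regret = 260 → CropD.
Row minima: CropF=-120, CropC=-130, CropG=-30, CropB=0, CropH=-90, CropD=-30, CropA=-90
Best worst-case = 0 → CropB.

minimax regret → CropD; maximin → CropB (disagree)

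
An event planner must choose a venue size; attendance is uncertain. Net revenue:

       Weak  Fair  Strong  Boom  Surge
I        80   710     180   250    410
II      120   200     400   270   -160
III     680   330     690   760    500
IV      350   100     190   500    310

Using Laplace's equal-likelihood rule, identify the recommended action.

Row averages: I=326, II=166, III=592, IV=290
Highest average = 592 → III.

III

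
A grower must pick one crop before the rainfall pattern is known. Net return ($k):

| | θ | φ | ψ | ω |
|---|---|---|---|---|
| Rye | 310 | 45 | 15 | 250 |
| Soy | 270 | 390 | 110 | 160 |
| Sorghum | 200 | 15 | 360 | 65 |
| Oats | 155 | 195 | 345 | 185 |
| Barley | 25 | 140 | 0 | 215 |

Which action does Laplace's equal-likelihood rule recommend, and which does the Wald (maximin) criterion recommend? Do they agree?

laplace → Soy; maximin → Oats (disagree)

Row averages: Rye=155, Soy=232.5, Sorghum=160, Oats=220, Barley=95
Highest average = 232.5 → Soy.
Row minima: Rye=15, Soy=110, Sorghum=15, Oats=155, Barley=0
Best worst-case = 155 → Oats.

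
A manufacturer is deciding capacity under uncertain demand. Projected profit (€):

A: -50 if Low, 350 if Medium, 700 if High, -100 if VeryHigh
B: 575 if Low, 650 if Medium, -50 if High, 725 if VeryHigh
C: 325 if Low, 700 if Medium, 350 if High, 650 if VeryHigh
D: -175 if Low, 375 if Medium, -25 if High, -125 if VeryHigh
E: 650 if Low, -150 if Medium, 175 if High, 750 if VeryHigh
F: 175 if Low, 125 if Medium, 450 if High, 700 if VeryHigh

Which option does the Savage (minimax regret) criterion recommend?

Column bests: Low=650, Medium=700, High=700, VeryHigh=750.
A regrets: 700, 350, 0, 850 → max 850
B regrets: 75, 50, 750, 25 → max 750
C regrets: 325, 0, 350, 100 → max 350
D regrets: 825, 325, 725, 875 → max 875
E regrets: 0, 850, 525, 0 → max 850
F regrets: 475, 575, 250, 50 → max 575
Smallest max regret = 350 → C.

C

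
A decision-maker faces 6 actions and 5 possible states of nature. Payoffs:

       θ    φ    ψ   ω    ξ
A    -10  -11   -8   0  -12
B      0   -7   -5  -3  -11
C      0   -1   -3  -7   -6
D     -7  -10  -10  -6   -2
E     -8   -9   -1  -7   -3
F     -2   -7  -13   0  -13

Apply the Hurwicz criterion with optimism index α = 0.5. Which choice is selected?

A: 0.5·0 + 0.5·(-12) = -6
B: 0.5·0 + 0.5·(-11) = -5.5
C: 0.5·0 + 0.5·(-7) = -3.5
D: 0.5·(-2) + 0.5·(-10) = -6
E: 0.5·(-1) + 0.5·(-9) = -5
F: 0.5·0 + 0.5·(-13) = -6.5
Highest Hurwicz score = -3.5 → C.

C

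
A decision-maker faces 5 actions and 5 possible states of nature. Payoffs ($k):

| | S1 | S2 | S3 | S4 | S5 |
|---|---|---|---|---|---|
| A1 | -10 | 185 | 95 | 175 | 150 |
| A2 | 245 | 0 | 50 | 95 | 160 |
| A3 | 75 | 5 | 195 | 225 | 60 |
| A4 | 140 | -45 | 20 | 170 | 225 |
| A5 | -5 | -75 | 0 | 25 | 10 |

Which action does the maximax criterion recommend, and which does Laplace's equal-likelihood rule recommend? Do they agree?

maximax → A2; laplace → A1 (disagree)

Row maxima: A1=185, A2=245, A3=225, A4=225, A5=25
Best best-case = 245 → A2.
Row averages: A1=119, A2=110, A3=112, A4=102, A5=-9
Highest average = 119 → A1.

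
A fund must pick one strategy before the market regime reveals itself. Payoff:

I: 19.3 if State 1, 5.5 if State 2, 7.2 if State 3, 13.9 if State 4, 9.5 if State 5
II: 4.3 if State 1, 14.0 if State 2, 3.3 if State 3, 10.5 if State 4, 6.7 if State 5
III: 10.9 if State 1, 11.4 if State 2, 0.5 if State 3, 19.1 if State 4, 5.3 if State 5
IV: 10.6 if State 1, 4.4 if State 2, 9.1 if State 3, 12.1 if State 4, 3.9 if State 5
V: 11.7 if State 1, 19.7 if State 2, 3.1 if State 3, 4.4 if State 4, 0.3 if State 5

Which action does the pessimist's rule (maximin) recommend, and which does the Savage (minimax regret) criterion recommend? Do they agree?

Row minima: I=5.5, II=3.3, III=0.5, IV=3.9, V=0.3
Best worst-case = 5.5 → I.
Column bests: State 1=19.3, State 2=19.7, State 3=9.1, State 4=19.1, State 5=9.5.
I regrets: 0.0, 14.2, 1.9, 5.2, 0.0 → max 14.2
II regrets: 15.0, 5.7, 5.8, 8.6, 2.8 → max 15.0
III regrets: 8.4, 8.3, 8.6, 0.0, 4.2 → max 8.6
IV regrets: 8.7, 15.3, 0.0, 7.0, 5.6 → max 15.3
V regrets: 7.6, 0.0, 6.0, 14.7, 9.2 → max 14.7
Smallest max regret = 8.6 → III.

maximin → I; minimax regret → III (disagree)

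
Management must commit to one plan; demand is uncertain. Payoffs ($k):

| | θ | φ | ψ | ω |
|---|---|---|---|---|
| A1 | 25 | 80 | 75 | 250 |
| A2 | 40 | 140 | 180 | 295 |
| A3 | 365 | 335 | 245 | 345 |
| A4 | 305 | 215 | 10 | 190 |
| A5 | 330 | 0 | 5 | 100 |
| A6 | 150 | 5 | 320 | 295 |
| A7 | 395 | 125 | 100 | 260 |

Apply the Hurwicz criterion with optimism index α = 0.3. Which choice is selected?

A1: 0.3·250 + 0.7·25 = 92.5
A2: 0.3·295 + 0.7·40 = 116.5
A3: 0.3·365 + 0.7·245 = 281
A4: 0.3·305 + 0.7·10 = 98.5
A5: 0.3·330 + 0.7·0 = 99
A6: 0.3·320 + 0.7·5 = 99.5
A7: 0.3·395 + 0.7·100 = 188.5
Highest Hurwicz score = 281 → A3.

A3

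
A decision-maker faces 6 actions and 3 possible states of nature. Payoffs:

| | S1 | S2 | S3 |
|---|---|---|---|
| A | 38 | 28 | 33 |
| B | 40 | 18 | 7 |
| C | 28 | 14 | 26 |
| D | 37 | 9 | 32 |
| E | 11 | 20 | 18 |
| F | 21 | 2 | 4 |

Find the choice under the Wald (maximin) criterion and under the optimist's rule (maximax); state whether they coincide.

Row minima: A=28, B=7, C=14, D=9, E=11, F=2
Best worst-case = 28 → A.
Row maxima: A=38, B=40, C=28, D=37, E=20, F=21
Best best-case = 40 → B.

maximin → A; maximax → B (disagree)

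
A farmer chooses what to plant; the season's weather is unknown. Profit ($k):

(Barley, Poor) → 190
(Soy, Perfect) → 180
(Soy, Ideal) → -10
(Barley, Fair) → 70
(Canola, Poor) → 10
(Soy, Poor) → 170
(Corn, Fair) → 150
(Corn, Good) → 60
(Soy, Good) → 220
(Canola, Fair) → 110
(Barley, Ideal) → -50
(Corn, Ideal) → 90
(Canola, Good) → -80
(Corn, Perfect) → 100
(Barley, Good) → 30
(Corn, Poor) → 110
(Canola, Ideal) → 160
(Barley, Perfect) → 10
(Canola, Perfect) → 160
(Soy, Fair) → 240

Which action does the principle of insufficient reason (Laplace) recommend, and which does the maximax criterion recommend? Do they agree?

Row averages: Corn=102, Soy=160, Barley=50, Canola=72
Highest average = 160 → Soy.
Row maxima: Corn=150, Soy=240, Barley=190, Canola=160
Best best-case = 240 → Soy.

laplace → Soy; maximax → Soy (agree)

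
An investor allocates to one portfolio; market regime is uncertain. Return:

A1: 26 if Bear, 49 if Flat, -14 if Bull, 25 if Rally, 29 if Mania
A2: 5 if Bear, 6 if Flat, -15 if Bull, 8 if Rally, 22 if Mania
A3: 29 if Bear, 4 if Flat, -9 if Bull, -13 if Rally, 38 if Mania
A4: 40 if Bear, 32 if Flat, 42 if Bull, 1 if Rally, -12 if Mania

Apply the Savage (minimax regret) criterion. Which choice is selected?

A4

Column bests: Bear=40, Flat=49, Bull=42, Rally=25, Mania=38.
A1 regrets: 14, 0, 56, 0, 9 → max 56
A2 regrets: 35, 43, 57, 17, 16 → max 57
A3 regrets: 11, 45, 51, 38, 0 → max 51
A4 regrets: 0, 17, 0, 24, 50 → max 50
Smallest max regret = 50 → A4.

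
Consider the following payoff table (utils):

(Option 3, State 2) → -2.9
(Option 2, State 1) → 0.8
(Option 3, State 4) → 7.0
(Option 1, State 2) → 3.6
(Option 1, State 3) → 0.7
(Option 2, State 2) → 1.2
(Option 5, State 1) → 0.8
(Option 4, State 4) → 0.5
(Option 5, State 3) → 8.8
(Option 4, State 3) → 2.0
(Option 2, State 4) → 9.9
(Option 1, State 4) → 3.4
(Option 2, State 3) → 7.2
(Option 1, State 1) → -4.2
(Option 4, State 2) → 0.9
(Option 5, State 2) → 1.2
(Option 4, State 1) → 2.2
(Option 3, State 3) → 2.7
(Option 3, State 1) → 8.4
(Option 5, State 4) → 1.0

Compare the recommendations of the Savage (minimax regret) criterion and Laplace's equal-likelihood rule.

Column bests: State 1=8.4, State 2=3.6, State 3=8.8, State 4=9.9.
Option 1 regrets: 12.6, 0.0, 8.1, 6.5 → max 12.6
Option 2 regrets: 7.6, 2.4, 1.6, 0.0 → max 7.6
Option 3 regrets: 0.0, 6.5, 6.1, 2.9 → max 6.5
Option 4 regrets: 6.2, 2.7, 6.8, 9.4 → max 9.4
Option 5 regrets: 7.6, 2.4, 0.0, 8.9 → max 8.9
Smallest max regret = 6.5 → Option 3.
Row averages: Option 1=0.875, Option 2=4.775, Option 3=3.8, Option 4=1.4, Option 5=2.95
Highest average = 4.775 → Option 2.

minimax regret → Option 3; laplace → Option 2 (disagree)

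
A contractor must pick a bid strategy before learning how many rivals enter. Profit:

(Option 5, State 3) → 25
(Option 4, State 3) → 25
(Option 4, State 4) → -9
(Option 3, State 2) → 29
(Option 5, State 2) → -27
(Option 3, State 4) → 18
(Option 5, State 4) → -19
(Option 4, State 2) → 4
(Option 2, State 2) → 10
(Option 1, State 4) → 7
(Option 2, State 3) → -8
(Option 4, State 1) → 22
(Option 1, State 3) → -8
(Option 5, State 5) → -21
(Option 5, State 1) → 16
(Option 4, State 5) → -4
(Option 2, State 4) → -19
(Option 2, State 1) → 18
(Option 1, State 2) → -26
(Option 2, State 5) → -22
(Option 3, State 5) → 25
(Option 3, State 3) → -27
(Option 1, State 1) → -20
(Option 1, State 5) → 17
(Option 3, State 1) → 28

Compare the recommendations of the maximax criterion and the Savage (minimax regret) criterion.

Row maxima: Option 1=17, Option 2=18, Option 3=29, Option 4=25, Option 5=25
Best best-case = 29 → Option 3.
Column bests: State 1=28, State 2=29, State 3=25, State 4=18, State 5=25.
Option 1 regrets: 48, 55, 33, 11, 8 → max 55
Option 2 regrets: 10, 19, 33, 37, 47 → max 47
Option 3 regrets: 0, 0, 52, 0, 0 → max 52
Option 4 regrets: 6, 25, 0, 27, 29 → max 29
Option 5 regrets: 12, 56, 0, 37, 46 → max 56
Smallest max regret = 29 → Option 4.

maximax → Option 3; minimax regret → Option 4 (disagree)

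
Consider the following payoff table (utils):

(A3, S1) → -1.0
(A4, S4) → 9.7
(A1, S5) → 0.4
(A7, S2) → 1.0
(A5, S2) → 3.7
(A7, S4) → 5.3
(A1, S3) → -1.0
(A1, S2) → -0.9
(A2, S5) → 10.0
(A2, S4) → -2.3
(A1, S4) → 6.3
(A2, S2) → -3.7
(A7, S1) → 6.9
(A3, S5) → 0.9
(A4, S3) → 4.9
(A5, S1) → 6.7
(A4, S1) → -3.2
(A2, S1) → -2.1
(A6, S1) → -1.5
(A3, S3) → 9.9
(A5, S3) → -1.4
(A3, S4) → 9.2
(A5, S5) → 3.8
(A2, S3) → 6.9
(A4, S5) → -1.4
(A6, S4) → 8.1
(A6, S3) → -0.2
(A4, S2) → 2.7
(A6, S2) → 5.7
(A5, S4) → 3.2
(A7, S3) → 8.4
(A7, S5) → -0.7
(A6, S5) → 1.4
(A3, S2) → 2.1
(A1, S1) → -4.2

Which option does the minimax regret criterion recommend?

Column bests: S1=6.9, S2=5.7, S3=9.9, S4=9.7, S5=10.0.
A1 regrets: 11.1, 6.6, 10.9, 3.4, 9.6 → max 11.1
A2 regrets: 9.0, 9.4, 3.0, 12.0, 0.0 → max 12.0
A3 regrets: 7.9, 3.6, 0.0, 0.5, 9.1 → max 9.1
A4 regrets: 10.1, 3.0, 5.0, 0.0, 11.4 → max 11.4
A5 regrets: 0.2, 2.0, 11.3, 6.5, 6.2 → max 11.3
A6 regrets: 8.4, 0.0, 10.1, 1.6, 8.6 → max 10.1
A7 regrets: 0.0, 4.7, 1.5, 4.4, 10.7 → max 10.7
Smallest max regret = 9.1 → A3.

A3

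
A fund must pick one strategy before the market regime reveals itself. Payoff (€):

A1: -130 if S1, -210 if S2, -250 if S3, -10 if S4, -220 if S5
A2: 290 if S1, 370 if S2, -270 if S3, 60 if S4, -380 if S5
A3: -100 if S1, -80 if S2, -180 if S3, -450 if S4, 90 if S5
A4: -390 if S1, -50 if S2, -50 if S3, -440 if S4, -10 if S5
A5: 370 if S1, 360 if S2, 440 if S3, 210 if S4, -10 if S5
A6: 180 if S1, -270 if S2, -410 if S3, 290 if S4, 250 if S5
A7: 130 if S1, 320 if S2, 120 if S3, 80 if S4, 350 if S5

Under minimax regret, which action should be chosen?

Column bests: S1=370, S2=370, S3=440, S4=290, S5=350.
A1 regrets: 500, 580, 690, 300, 570 → max 690
A2 regrets: 80, 0, 710, 230, 730 → max 730
A3 regrets: 470, 450, 620, 740, 260 → max 740
A4 regrets: 760, 420, 490, 730, 360 → max 760
A5 regrets: 0, 10, 0, 80, 360 → max 360
A6 regrets: 190, 640, 850, 0, 100 → max 850
A7 regrets: 240, 50, 320, 210, 0 → max 320
Smallest max regret = 320 → A7.

A7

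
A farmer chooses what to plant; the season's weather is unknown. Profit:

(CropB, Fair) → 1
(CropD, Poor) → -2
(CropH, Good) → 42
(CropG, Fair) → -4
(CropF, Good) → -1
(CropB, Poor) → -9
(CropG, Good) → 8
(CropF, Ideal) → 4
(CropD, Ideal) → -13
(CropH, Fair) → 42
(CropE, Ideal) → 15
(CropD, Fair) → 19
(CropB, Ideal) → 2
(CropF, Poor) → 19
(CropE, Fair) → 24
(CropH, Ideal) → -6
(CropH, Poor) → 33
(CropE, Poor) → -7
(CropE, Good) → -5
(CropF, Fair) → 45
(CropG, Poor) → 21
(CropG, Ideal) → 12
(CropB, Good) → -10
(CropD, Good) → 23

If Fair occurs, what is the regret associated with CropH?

3

Best payoff under Fair is 45.
Regret = 45 − 42 = 3.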